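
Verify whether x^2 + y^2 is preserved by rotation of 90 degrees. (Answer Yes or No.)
Yes

Applying rotation by 90 degrees: x' = x*cos(90 degrees) - y*sin(90 degrees) = -y, y' = x*sin(90 degrees) + y*cos(90 degrees) = x

Substituting into x^2 + y^2:
(-y)^2 + (x)^2
= x^2 + y^2

This equals the original expression x^2 + y^2, so it IS invariant.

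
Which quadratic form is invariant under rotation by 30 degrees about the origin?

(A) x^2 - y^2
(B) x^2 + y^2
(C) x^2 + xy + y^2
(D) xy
B

Rotation by 30 degrees sends (x, y) to (sqrt(3)x/2 - y/2, x/2 + sqrt(3)y/2).
Substitute the transformed coordinates into each option and compare with the original:
(A) x^2 - y^2  ->  (sqrt(3)x/2 - y/2)^2 - (x/2 + sqrt(3)y/2)^2 = x^2/2 - sqrt(3)xy - y^2/2   [differs from x^2 - y^2: not invariant]
(B) x^2 + y^2  ->  (sqrt(3)x/2 - y/2)^2 + (x/2 + sqrt(3)y/2)^2 = x^2 + y^2   [equals x^2 + y^2: invariant]
(C) x^2 + xy + y^2  ->  (sqrt(3)x/2 - y/2)^2 + (sqrt(3)x/2 - y/2)(x/2 + sqrt(3)y/2) + (x/2 + sqrt(3)y/2)^2 = sqrt(3)x^2/4 + x^2 + xy/2 - sqrt(3)y^2/4 + y^2   [differs from x^2 + xy + y^2: not invariant]
(D) xy  ->  (sqrt(3)x/2 - y/2)(x/2 + sqrt(3)y/2) = sqrt(3)x^2/4 + xy/2 - sqrt(3)y^2/4   [differs from xy: not invariant]

Only option (B), x^2 + y^2, is unchanged by the transformation.
x^2 + y^2 is the squared distance from the origin, which rotations preserve.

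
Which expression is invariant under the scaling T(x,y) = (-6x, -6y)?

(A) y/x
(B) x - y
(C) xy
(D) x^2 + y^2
A

Under the uniform scaling T(x,y) = (-6x, -6y):
Substitute the transformed coordinates into each option and compare with the original:
(A) y/x  ->  (-6y)/(-6x) = y/x   [equals y/x: invariant]
(B) x - y  ->  (-6x) - (-6y) = -6x + 6y   [differs from x - y: not invariant]
(C) xy  ->  (-6x)(-6y) = 36xy   [differs from xy: not invariant]
(D) x^2 + y^2  ->  (-6x)^2 + (-6y)^2 = 36x^2 + 36y^2   [differs from x^2 + y^2: not invariant]

Only option (A), y/x, is unchanged by the transformation.
The common factor -6 cancels in a ratio of coordinates, while sums, products and sums of squares pick up factors of -6 or 36.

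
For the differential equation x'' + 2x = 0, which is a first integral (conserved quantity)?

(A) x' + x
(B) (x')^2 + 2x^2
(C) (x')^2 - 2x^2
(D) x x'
B

A first integral I satisfies dI/dt = 0 along every solution. Differentiate each option and use the equation of motion:
(A) d/dt[x' + x] = x'' + x' = -2x + x', not identically 0
(B) d/dt[(x')^2 + 2x^2] = 2x'x'' + 4x x' = 2x'(-2x) + 4x x' = 0
(C) d/dt[(x')^2 - 2x^2] = 2x'x'' - 4x x' = -8x x', not identically 0
(D) d/dt[x x'] = (x')^2 + x x'' = (x')^2 - 2x^2, not identically 0

Only (B) has zero time-derivative. So the energy-like quantity (x')^2 + 2x^2 is the first integral.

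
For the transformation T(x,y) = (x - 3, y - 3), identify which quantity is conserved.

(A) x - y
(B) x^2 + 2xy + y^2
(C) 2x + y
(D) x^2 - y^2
A

An expression E(x,y) is invariant under T if E(T(x,y)) = E(x,y). Here T(x,y) = (x - 3, y - 3).
Substitute the transformed coordinates into each option and compare with the original:
(A) x - y  ->  (x - 3) - (y - 3) = x - y   [equals x - y: invariant]
(B) x^2 + 2xy + y^2  ->  (x - 3)^2 + 2(x - 3)(y - 3) + (y - 3)^2 = x^2 + 2xy - 12x + y^2 - 12y + 36   [differs from x^2 + 2xy + y^2: not invariant]
(C) 2x + y  ->  2(x - 3) + (y - 3) = 2x + y - 9   [differs from 2x + y: not invariant]
(D) x^2 - y^2  ->  (x - 3)^2 - (y - 3)^2 = x^2 - 6x - y^2 + 6y   [differs from x^2 - y^2: not invariant]

Only option (A), x - y, is unchanged by the transformation.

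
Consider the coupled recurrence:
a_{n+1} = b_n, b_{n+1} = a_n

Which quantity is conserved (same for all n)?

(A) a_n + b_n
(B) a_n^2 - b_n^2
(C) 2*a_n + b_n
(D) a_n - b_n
A

Replace a_n by a_{n+1} = b_n and b_n by b_{n+1} = a_n in each option and simplify:
(A) a_n + b_n  ->  (b_n) + (a_n) = a_n + b_n   [conserved]
(B) a_n^2 - b_n^2  ->  (b_n)^2 - (a_n)^2 = -a_n^2 + b_n^2   [not conserved]
(C) 2*a_n + b_n  ->  2*(b_n) + (a_n) = a_n + 2*b_n   [not conserved]
(D) a_n - b_n  ->  (b_n) - (a_n) = -a_n + b_n   [not conserved]

Only (A) a_n + b_n returns to itself after one step, so it is the conserved quantity.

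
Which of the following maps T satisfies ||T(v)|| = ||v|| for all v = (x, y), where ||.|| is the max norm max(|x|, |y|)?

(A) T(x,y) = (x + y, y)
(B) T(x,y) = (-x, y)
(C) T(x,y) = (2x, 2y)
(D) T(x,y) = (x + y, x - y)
B

A transformation preserves a norm if ||T(v)|| = ||v|| for every v; a single vector where the norm changes rules an option out.

(A) T(x,y) = (x + y, y): v = (1, 1) has norm max(|1|, |1|) = 1, but T(v) = (2, 1) has norm 2 -- not preserved.
(B) T(x,y) = (-x, y): preserves the norm -- it only permutes the coordinates and/or flips signs, which leaves max(|x|, |y|) unchanged.
(C) T(x,y) = (2x, 2y): v = (1, 0) has norm max(|1|, |0|) = 1, but T(v) = (2, 0) has norm 2 -- not preserved.
(D) T(x,y) = (x + y, x - y): v = (1, 1) has norm max(|1|, |1|) = 1, but T(v) = (2, 0) has norm 2 -- not preserved.

Therefore the answer is (B).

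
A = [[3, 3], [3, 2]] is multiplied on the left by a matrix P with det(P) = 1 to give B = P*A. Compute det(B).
-3

By the multiplicative property of determinants, det(B) = det(P*A) = det(P) * det(A) = det(A),
so the determinant is invariant under multiplication by any determinant-1 matrix; we just need det(A).

det(A) = (3)(2) - (3)(3) = 6 - 9 = -3

Therefore det(B) = 1 * (-3) = -3.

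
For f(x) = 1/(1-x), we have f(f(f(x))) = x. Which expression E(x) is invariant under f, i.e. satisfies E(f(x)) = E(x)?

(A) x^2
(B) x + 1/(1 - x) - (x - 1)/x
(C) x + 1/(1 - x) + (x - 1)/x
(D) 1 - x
C

Replace x by f(x) = 1/(1 - x) in each option and simplify. As a quick numerical cross-check, also compare E(3) with E(f(3)) = E(-1/2).

(A) x^2  ->  (1/(1 - x))^2 = (x - 1)^(-2); check: E(3) = 9 but E(-1/2) = 1/4.   [not invariant]
(B) x + 1/(1 - x) - (x - 1)/x  ->  (1/(1 - x)) + 1/(1 - (1/(1 - x))) - ((1/(1 - x)) - 1)/(1/(1 - x)) = (x^2(1 - x) - x + (x - 1)^2)/(x(x - 1)); check: E(3) = 11/6 but E(-1/2) = -17/6.   [not invariant]
(C) x + 1/(1 - x) + (x - 1)/x  ->  (1/(1 - x)) + 1/(1 - (1/(1 - x))) + ((1/(1 - x)) - 1)/(1/(1 - x)), which simplifies back to x + 1/(1 - x) + (x - 1)/x; check: E(3) = 19/6, E(-1/2) = 19/6.   [invariant]
(D) 1 - x  ->  1 - (1/(1 - x)) = x/(x - 1); check: E(3) = -2 but E(-1/2) = 3/2.   [not invariant]

Only (C) is unchanged. Indeed f(f(x)) = 1/(1 - 1/(1-x)) = (1-x)/(-x) = (x-1)/x, so E(x) = x + f(x) + f(f(x)) is the sum over the whole 3-cycle; applying f just permutes the three terms cyclically (x -> f(x) -> f(f(x)) -> x), leaving the sum unchanged.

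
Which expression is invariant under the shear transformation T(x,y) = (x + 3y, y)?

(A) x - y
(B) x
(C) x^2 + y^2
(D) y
D

Under the shear T(x,y) = (x + 3y, y):
Substitute the transformed coordinates into each option and compare with the original:
(A) x - y  ->  (x + 3y) - (y) = x + 2y   [differs from x - y: not invariant]
(B) x  ->  (x + 3y) = x + 3y   [differs from x: not invariant]
(C) x^2 + y^2  ->  (x + 3y)^2 + (y)^2 = x^2 + 6xy + 10y^2   [differs from x^2 + y^2: not invariant]
(D) y  ->  (y) = y   [equals y: invariant]

Only option (D), y, is unchanged by the transformation.
A horizontal shear moves points parallel to the x-axis, so the y-coordinate (and any function of y alone) is unchanged.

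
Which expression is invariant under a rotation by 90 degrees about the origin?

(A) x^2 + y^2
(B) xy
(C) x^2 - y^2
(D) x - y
A

A rotation by 90 degrees sends (x, y) to (-y, x).
Substitute the transformed coordinates into each option and compare with the original:
(A) x^2 + y^2  ->  (-y)^2 + (x)^2 = x^2 + y^2   [equals x^2 + y^2: invariant]
(B) xy  ->  (-y)(x) = -xy   [differs from xy: not invariant]
(C) x^2 - y^2  ->  (-y)^2 - (x)^2 = -x^2 + y^2   [differs from x^2 - y^2: not invariant]
(D) x - y  ->  (-y) - (x) = -x - y   [differs from x - y: not invariant]

Only option (A), x^2 + y^2, is unchanged by the transformation.
Geometrically, x^2 + y^2 is the squared distance from the origin, which every rotation about the origin preserves.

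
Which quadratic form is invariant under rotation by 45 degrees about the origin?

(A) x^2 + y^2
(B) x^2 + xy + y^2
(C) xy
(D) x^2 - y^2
A

Rotation by 45 degrees sends (x, y) to (sqrt(2)x/2 - sqrt(2)y/2, sqrt(2)x/2 + sqrt(2)y/2).
Substitute the transformed coordinates into each option and compare with the original:
(A) x^2 + y^2  ->  (sqrt(2)x/2 - sqrt(2)y/2)^2 + (sqrt(2)x/2 + sqrt(2)y/2)^2 = x^2 + y^2   [equals x^2 + y^2: invariant]
(B) x^2 + xy + y^2  ->  (sqrt(2)x/2 - sqrt(2)y/2)^2 + (sqrt(2)x/2 - sqrt(2)y/2)(sqrt(2)x/2 + sqrt(2)y/2) + (sqrt(2)x/2 + sqrt(2)y/2)^2 = 3x^2/2 + y^2/2   [differs from x^2 + xy + y^2: not invariant]
(C) xy  ->  (sqrt(2)x/2 - sqrt(2)y/2)(sqrt(2)x/2 + sqrt(2)y/2) = x^2/2 - y^2/2   [differs from xy: not invariant]
(D) x^2 - y^2  ->  (sqrt(2)x/2 - sqrt(2)y/2)^2 - (sqrt(2)x/2 + sqrt(2)y/2)^2 = -2xy   [differs from x^2 - y^2: not invariant]

Only option (A), x^2 + y^2, is unchanged by the transformation.
x^2 + y^2 is the squared distance from the origin, which rotations preserve.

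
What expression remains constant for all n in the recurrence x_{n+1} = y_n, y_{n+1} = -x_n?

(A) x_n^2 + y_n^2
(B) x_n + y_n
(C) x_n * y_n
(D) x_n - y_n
A

For the recurrence x_{n+1} = y_n, y_{n+1} = -x_n:

x_{n+1}^2 + y_{n+1}^2 = y_n^2 + (-x_n)^2 = x_n^2 + y_n^2
The sum of squares is conserved (like energy in a harmonic oscillator).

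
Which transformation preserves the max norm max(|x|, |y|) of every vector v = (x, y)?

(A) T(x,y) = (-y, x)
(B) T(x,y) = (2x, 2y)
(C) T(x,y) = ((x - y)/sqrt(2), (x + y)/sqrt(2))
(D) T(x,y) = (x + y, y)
A

A transformation preserves a norm if ||T(v)|| = ||v|| for every v; a single vector where the norm changes rules an option out.

(A) T(x,y) = (-y, x): preserves the norm -- it only permutes the coordinates and/or flips signs, which leaves max(|x|, |y|) unchanged.
(B) T(x,y) = (2x, 2y): v = (1, 0) has norm max(|1|, |0|) = 1, but T(v) = (2, 0) has norm 2 -- not preserved.
(C) T(x,y) = ((x - y)/sqrt(2), (x + y)/sqrt(2)): v = (1, 0) has norm max(|1|, |0|) = 1, but T(v) = (sqrt(2)/2, sqrt(2)/2) has norm sqrt(2)/2 -- not preserved.
(D) T(x,y) = (x + y, y): v = (1, 1) has norm max(|1|, |1|) = 1, but T(v) = (2, 1) has norm 2 -- not preserved.

Therefore the answer is (A).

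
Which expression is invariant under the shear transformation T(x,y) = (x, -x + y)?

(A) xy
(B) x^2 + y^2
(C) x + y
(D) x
D

Under the shear T(x,y) = (x, -x + y):
Substitute the transformed coordinates into each option and compare with the original:
(A) xy  ->  (x)(-x + y) = -x^2 + xy   [differs from xy: not invariant]
(B) x^2 + y^2  ->  (x)^2 + (-x + y)^2 = 2x^2 - 2xy + y^2   [differs from x^2 + y^2: not invariant]
(C) x + y  ->  (x) + (-x + y) = y   [differs from x + y: not invariant]
(D) x  ->  (x) = x   [equals x: invariant]

Only option (D), x, is unchanged by the transformation.
A vertical shear moves points parallel to the y-axis, so the x-coordinate (and any function of x alone) is unchanged.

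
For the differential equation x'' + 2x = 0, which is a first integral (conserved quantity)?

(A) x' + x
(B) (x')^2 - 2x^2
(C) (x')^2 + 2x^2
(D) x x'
C

A first integral I satisfies dI/dt = 0 along every solution. Differentiate each option and use the equation of motion:
(A) d/dt[x' + x] = x'' + x' = -2x + x', not identically 0
(B) d/dt[(x')^2 - 2x^2] = 2x'x'' - 4x x' = -8x x', not identically 0
(C) d/dt[(x')^2 + 2x^2] = 2x'x'' + 4x x' = 2x'(-2x) + 4x x' = 0
(D) d/dt[x x'] = (x')^2 + x x'' = (x')^2 - 2x^2, not identically 0

Only (C) has zero time-derivative. So the energy-like quantity (x')^2 + 2x^2 is the first integral.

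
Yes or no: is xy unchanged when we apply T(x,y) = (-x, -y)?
Yes

Substitute T(x,y) = (-x, -y) into the expression and compare with the original.

Original: xy
After applying T: (-x)(-y) = xy

This is identical to the original xy, so the expression is invariant.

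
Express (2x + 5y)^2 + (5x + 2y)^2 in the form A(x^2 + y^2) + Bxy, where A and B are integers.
29(x^2 + y^2) + 40xy

Expanding: (2x + 5y)^2 = 4x^2 + 20xy + 25y^2
(5x + 2y)^2 = 25x^2 + 20xy + 4y^2
Sum = (4+25)(x^2+y^2) + 40xy = 29(x^2 + y^2) + 40xy
This is symmetric in x and y.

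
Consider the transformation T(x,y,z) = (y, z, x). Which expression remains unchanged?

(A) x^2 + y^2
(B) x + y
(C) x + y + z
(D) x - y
C

Apply T(x,y,z) = (y, z, x) to each option, i.e. replace (x, y, z) by the transformed coordinates.
Substitute the transformed coordinates into each option and compare with the original:
(A) x^2 + y^2  ->  (y)^2 + (z)^2 = y^2 + z^2   [differs from x^2 + y^2: not invariant]
(B) x + y  ->  (y) + (z) = y + z   [differs from x + y: not invariant]
(C) x + y + z  ->  (y) + (z) + (x) = x + y + z   [equals x + y + z: invariant]
(D) x - y  ->  (y) - (z) = y - z   [differs from x - y: not invariant]

Only option (C), x + y + z, is unchanged by the transformation.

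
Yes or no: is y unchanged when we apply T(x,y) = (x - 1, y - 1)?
No

Substitute T(x,y) = (x - 1, y - 1) into the expression and compare with the original.

Original: y
After applying T: (y - 1) = y - 1

This differs from the original y (difference: -1), so the expression is NOT invariant.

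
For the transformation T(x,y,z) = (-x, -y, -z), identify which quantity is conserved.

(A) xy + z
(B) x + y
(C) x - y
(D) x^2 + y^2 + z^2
D

Apply T(x,y,z) = (-x, -y, -z) to each option, i.e. replace (x, y, z) by the transformed coordinates.
Substitute the transformed coordinates into each option and compare with the original:
(A) xy + z  ->  (-x)(-y) + (-z) = xy - z   [differs from xy + z: not invariant]
(B) x + y  ->  (-x) + (-y) = -x - y   [differs from x + y: not invariant]
(C) x - y  ->  (-x) - (-y) = -x + y   [differs from x - y: not invariant]
(D) x^2 + y^2 + z^2  ->  (-x)^2 + (-y)^2 + (-z)^2 = x^2 + y^2 + z^2   [equals x^2 + y^2 + z^2: invariant]

Only option (D), x^2 + y^2 + z^2, is unchanged by the transformation.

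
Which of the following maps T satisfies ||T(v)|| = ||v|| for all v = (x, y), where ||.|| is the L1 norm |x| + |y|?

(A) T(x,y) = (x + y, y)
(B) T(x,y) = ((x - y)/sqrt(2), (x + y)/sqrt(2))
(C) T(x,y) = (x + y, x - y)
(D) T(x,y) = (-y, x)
D

A transformation preserves a norm if ||T(v)|| = ||v|| for every v; a single vector where the norm changes rules an option out.

(A) T(x,y) = (x + y, y): v = (0, 1) has norm |0| + |1| = 1, but T(v) = (1, 1) has norm 2 -- not preserved.
(B) T(x,y) = ((x - y)/sqrt(2), (x + y)/sqrt(2)): v = (1, 0) has norm |1| + |0| = 1, but T(v) = (sqrt(2)/2, sqrt(2)/2) has norm sqrt(2) -- not preserved.
(C) T(x,y) = (x + y, x - y): v = (1, 0) has norm |1| + |0| = 1, but T(v) = (1, 1) has norm 2 -- not preserved.
(D) T(x,y) = (-y, x): preserves the norm -- it only permutes the coordinates and/or flips signs, which leaves |x| + |y| unchanged.

Therefore the answer is (D).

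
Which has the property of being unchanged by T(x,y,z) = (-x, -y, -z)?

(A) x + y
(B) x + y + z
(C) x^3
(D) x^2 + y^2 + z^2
D

Apply T(x,y,z) = (-x, -y, -z) to each option, i.e. replace (x, y, z) by the transformed coordinates.
Substitute the transformed coordinates into each option and compare with the original:
(A) x + y  ->  (-x) + (-y) = -x - y   [differs from x + y: not invariant]
(B) x + y + z  ->  (-x) + (-y) + (-z) = -x - y - z   [differs from x + y + z: not invariant]
(C) x^3  ->  (-x)^3 = -x^3   [differs from x^3: not invariant]
(D) x^2 + y^2 + z^2  ->  (-x)^2 + (-y)^2 + (-z)^2 = x^2 + y^2 + z^2   [equals x^2 + y^2 + z^2: invariant]

Only option (D), x^2 + y^2 + z^2, is unchanged by the transformation.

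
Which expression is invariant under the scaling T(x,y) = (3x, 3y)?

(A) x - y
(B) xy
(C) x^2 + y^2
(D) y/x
D

Under the uniform scaling T(x,y) = (3x, 3y):
Substitute the transformed coordinates into each option and compare with the original:
(A) x - y  ->  (3x) - (3y) = 3x - 3y   [differs from x - y: not invariant]
(B) xy  ->  (3x)(3y) = 9xy   [differs from xy: not invariant]
(C) x^2 + y^2  ->  (3x)^2 + (3y)^2 = 9x^2 + 9y^2   [differs from x^2 + y^2: not invariant]
(D) y/x  ->  (3y)/(3x) = y/x   [equals y/x: invariant]

Only option (D), y/x, is unchanged by the transformation.
The common factor 3 cancels in a ratio of coordinates, while sums, products and sums of squares pick up factors of 3 or 9.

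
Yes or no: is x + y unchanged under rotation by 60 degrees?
No

Applying rotation by 60 degrees: x' = x*cos(60 degrees) - y*sin(60 degrees) = x/2 - sqrt(3)y/2, y' = x*sin(60 degrees) + y*cos(60 degrees) = sqrt(3)x/2 + y/2

Substituting into x + y:
(x/2 - sqrt(3)y/2) + (sqrt(3)x/2 + y/2)
= x/2 + sqrt(3)x/2 - sqrt(3)y/2 + y/2

This differs from the original expression x + y, so it is NOT invariant.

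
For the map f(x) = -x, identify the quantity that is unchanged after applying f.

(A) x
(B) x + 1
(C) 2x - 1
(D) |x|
D

For f(x) = -x:
Applying f replaces x by -x. Since |-x| = |x|, the absolute value is unchanged by f, whereas x -> -x, 2x - 1 -> -2x - 1 and x + 1 -> -x + 1 all change.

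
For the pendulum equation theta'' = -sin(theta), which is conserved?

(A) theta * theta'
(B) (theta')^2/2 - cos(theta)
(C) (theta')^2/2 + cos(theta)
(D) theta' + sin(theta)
B

A first integral I satisfies dI/dt = 0 along every solution. Differentiate each option and use the equation of motion:
(A) d/dt[theta * theta'] = (theta')^2 + theta theta'' = (theta')^2 - theta sin(theta), not identically 0
(B) d/dt[(theta')^2/2 - cos(theta)] = theta' theta'' + sin(theta) theta' = theta'(-sin(theta)) + theta' sin(theta) = 0
(C) d/dt[(theta')^2/2 + cos(theta)] = theta' theta'' - sin(theta) theta' = -2 theta' sin(theta), not identically 0
(D) d/dt[theta' + sin(theta)] = theta'' + cos(theta) theta' = -sin(theta) + theta' cos(theta), not identically 0

Only (B) has zero time-derivative. This is the total energy: kinetic (theta')^2/2 plus potential -cos(theta).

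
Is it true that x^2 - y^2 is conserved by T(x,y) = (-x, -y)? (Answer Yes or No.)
Yes

Substitute T(x,y) = (-x, -y) into the expression and compare with the original.

Original: x^2 - y^2
After applying T: (-x)^2 - (-y)^2 = x^2 - y^2

This is identical to the original x^2 - y^2, so the expression is invariant.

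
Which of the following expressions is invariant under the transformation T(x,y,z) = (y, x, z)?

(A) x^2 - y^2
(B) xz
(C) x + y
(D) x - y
C

Apply T(x,y,z) = (y, x, z) to each option, i.e. replace (x, y, z) by the transformed coordinates.
Substitute the transformed coordinates into each option and compare with the original:
(A) x^2 - y^2  ->  (y)^2 - (x)^2 = -x^2 + y^2   [differs from x^2 - y^2: not invariant]
(B) xz  ->  (y)(z) = yz   [differs from xz: not invariant]
(C) x + y  ->  (y) + (x) = x + y   [equals x + y: invariant]
(D) x - y  ->  (y) - (x) = -x + y   [differs from x - y: not invariant]

Only option (C), x + y, is unchanged by the transformation.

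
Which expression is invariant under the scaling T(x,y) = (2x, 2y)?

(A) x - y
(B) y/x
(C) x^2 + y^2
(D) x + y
B

Under the uniform scaling T(x,y) = (2x, 2y):
Substitute the transformed coordinates into each option and compare with the original:
(A) x - y  ->  (2x) - (2y) = 2x - 2y   [differs from x - y: not invariant]
(B) y/x  ->  (2y)/(2x) = y/x   [equals y/x: invariant]
(C) x^2 + y^2  ->  (2x)^2 + (2y)^2 = 4x^2 + 4y^2   [differs from x^2 + y^2: not invariant]
(D) x + y  ->  (2x) + (2y) = 2x + 2y   [differs from x + y: not invariant]

Only option (B), y/x, is unchanged by the transformation.
The common factor 2 cancels in a ratio of coordinates, while sums, products and sums of squares pick up factors of 2 or 4.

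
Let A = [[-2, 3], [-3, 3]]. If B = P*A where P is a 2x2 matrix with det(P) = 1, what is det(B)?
3

By the multiplicative property of determinants, det(B) = det(P*A) = det(P) * det(A) = det(A),
so the determinant is invariant under multiplication by any determinant-1 matrix; we just need det(A).

det(A) = (-2)(3) - (3)(-3) = -6 - (-9) = 3

Therefore det(B) = 1 * 3 = 3.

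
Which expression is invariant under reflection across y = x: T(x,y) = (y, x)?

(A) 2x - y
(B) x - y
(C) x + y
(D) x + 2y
C

The map is reflection across y = x: T(x,y) = (y, x).
Substitute the transformed coordinates into each option and compare with the original:
(A) 2x - y  ->  2(y) - (x) = -x + 2y   [differs from 2x - y: not invariant]
(B) x - y  ->  (y) - (x) = -x + y   [differs from x - y: not invariant]
(C) x + y  ->  (y) + (x) = x + y   [equals x + y: invariant]
(D) x + 2y  ->  (y) + 2(x) = 2x + y   [differs from x + 2y: not invariant]

Only option (C), x + y, is unchanged by the transformation.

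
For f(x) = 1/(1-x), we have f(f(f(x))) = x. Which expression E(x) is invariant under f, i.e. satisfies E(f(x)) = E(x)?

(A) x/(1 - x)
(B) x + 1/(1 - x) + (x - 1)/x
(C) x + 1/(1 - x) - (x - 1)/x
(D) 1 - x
B

Replace x by f(x) = 1/(1 - x) in each option and simplify. As a quick numerical cross-check, also compare E(4) with E(f(4)) = E(-1/3).

(A) x/(1 - x)  ->  (1/(1 - x))/(1 - (1/(1 - x))) = -1/x; check: E(4) = -4/3 but E(-1/3) = -1/4.   [not invariant]
(B) x + 1/(1 - x) + (x - 1)/x  ->  (1/(1 - x)) + 1/(1 - (1/(1 - x))) + ((1/(1 - x)) - 1)/(1/(1 - x)), which simplifies back to x + 1/(1 - x) + (x - 1)/x; check: E(4) = 53/12, E(-1/3) = 53/12.   [invariant]
(C) x + 1/(1 - x) - (x - 1)/x  ->  (1/(1 - x)) + 1/(1 - (1/(1 - x))) - ((1/(1 - x)) - 1)/(1/(1 - x)) = (x^2(1 - x) - x + (x - 1)^2)/(x(x - 1)); check: E(4) = 35/12 but E(-1/3) = -43/12.   [not invariant]
(D) 1 - x  ->  1 - (1/(1 - x)) = x/(x - 1); check: E(4) = -3 but E(-1/3) = 4/3.   [not invariant]

Only (B) is unchanged. Indeed f(f(x)) = 1/(1 - 1/(1-x)) = (1-x)/(-x) = (x-1)/x, so E(x) = x + f(x) + f(f(x)) is the sum over the whole 3-cycle; applying f just permutes the three terms cyclically (x -> f(x) -> f(f(x)) -> x), leaving the sum unchanged.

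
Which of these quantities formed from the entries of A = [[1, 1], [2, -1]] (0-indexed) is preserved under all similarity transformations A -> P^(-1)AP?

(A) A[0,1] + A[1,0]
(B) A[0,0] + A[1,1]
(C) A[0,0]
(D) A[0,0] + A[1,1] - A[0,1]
B

A[0,0] + A[1,1] is the trace of A. By the cyclic property of the trace, tr(P^(-1)AP) = tr(APP^(-1)) = tr(A), so it is the same for every matrix similar to A.

The other combinations are not similarity invariants. For example, take P = [[1, 2], [0, 1]] (det P = 1), so P^(-1) = [[1, -2], [0, 1]] and
B = P^(-1)AP = [[-3, -3], [2, 3]].
Evaluating each option on A and on B:
(A) A[0,1] + A[1,0]: 3 for A, -1 for B -> changes
(B) A[0,0] + A[1,1]: 0 for A, 0 for B -> unchanged
(C) A[0,0]: 1 for A, -3 for B -> changes
(D) A[0,0] + A[1,1] - A[0,1]: -1 for A, 3 for B -> changes

Only (B) A[0,0] + A[1,1] = 0 survives (and it does so for every P, not just this one), so it is the invariant.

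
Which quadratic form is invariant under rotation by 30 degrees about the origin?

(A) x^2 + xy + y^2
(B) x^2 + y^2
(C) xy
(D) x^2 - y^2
B

Rotation by 30 degrees sends (x, y) to (sqrt(3)x/2 - y/2, x/2 + sqrt(3)y/2).
Substitute the transformed coordinates into each option and compare with the original:
(A) x^2 + xy + y^2  ->  (sqrt(3)x/2 - y/2)^2 + (sqrt(3)x/2 - y/2)(x/2 + sqrt(3)y/2) + (x/2 + sqrt(3)y/2)^2 = sqrt(3)x^2/4 + x^2 + xy/2 - sqrt(3)y^2/4 + y^2   [differs from x^2 + xy + y^2: not invariant]
(B) x^2 + y^2  ->  (sqrt(3)x/2 - y/2)^2 + (x/2 + sqrt(3)y/2)^2 = x^2 + y^2   [equals x^2 + y^2: invariant]
(C) xy  ->  (sqrt(3)x/2 - y/2)(x/2 + sqrt(3)y/2) = sqrt(3)x^2/4 + xy/2 - sqrt(3)y^2/4   [differs from xy: not invariant]
(D) x^2 - y^2  ->  (sqrt(3)x/2 - y/2)^2 - (x/2 + sqrt(3)y/2)^2 = x^2/2 - sqrt(3)xy - y^2/2   [differs from x^2 - y^2: not invariant]

Only option (B), x^2 + y^2, is unchanged by the transformation.
x^2 + y^2 is the squared distance from the origin, which rotations preserve.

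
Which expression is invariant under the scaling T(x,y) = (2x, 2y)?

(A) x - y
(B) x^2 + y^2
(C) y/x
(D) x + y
C

Under the uniform scaling T(x,y) = (2x, 2y):
Substitute the transformed coordinates into each option and compare with the original:
(A) x - y  ->  (2x) - (2y) = 2x - 2y   [differs from x - y: not invariant]
(B) x^2 + y^2  ->  (2x)^2 + (2y)^2 = 4x^2 + 4y^2   [differs from x^2 + y^2: not invariant]
(C) y/x  ->  (2y)/(2x) = y/x   [equals y/x: invariant]
(D) x + y  ->  (2x) + (2y) = 2x + 2y   [differs from x + y: not invariant]

Only option (C), y/x, is unchanged by the transformation.
The common factor 2 cancels in a ratio of coordinates, while sums, products and sums of squares pick up factors of 2 or 4.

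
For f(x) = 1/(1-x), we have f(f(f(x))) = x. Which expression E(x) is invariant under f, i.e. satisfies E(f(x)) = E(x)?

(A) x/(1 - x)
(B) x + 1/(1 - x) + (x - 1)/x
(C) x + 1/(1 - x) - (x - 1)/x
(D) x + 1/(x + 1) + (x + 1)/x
B

Replace x by f(x) = 1/(1 - x) in each option and simplify. As a quick numerical cross-check, also compare E(3) with E(f(3)) = E(-1/2).

(A) x/(1 - x)  ->  (1/(1 - x))/(1 - (1/(1 - x))) = -1/x; check: E(3) = -3/2 but E(-1/2) = -1/3.   [not invariant]
(B) x + 1/(1 - x) + (x - 1)/x  ->  (1/(1 - x)) + 1/(1 - (1/(1 - x))) + ((1/(1 - x)) - 1)/(1/(1 - x)), which simplifies back to x + 1/(1 - x) + (x - 1)/x; check: E(3) = 19/6, E(-1/2) = 19/6.   [invariant]
(C) x + 1/(1 - x) - (x - 1)/x  ->  (1/(1 - x)) + 1/(1 - (1/(1 - x))) - ((1/(1 - x)) - 1)/(1/(1 - x)) = (x^2(1 - x) - x + (x - 1)^2)/(x(x - 1)); check: E(3) = 11/6 but E(-1/2) = -17/6.   [not invariant]
(D) x + 1/(x + 1) + (x + 1)/x  ->  (1/(1 - x)) + 1/((1/(1 - x)) + 1) + ((1/(1 - x)) + 1)/(1/(1 - x)) = (-x^3 + 6x^2 - 11x + 7)/(x^2 - 3x + 2); check: E(3) = 55/12 but E(-1/2) = 1/2.   [not invariant]

Only (B) is unchanged. Indeed f(f(x)) = 1/(1 - 1/(1-x)) = (1-x)/(-x) = (x-1)/x, so E(x) = x + f(x) + f(f(x)) is the sum over the whole 3-cycle; applying f just permutes the three terms cyclically (x -> f(x) -> f(f(x)) -> x), leaving the sum unchanged.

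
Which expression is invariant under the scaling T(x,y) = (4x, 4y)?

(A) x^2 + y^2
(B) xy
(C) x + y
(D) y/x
D

Under the uniform scaling T(x,y) = (4x, 4y):
Substitute the transformed coordinates into each option and compare with the original:
(A) x^2 + y^2  ->  (4x)^2 + (4y)^2 = 16x^2 + 16y^2   [differs from x^2 + y^2: not invariant]
(B) xy  ->  (4x)(4y) = 16xy   [differs from xy: not invariant]
(C) x + y  ->  (4x) + (4y) = 4x + 4y   [differs from x + y: not invariant]
(D) y/x  ->  (4y)/(4x) = y/x   [equals y/x: invariant]

Only option (D), y/x, is unchanged by the transformation.
The common factor 4 cancels in a ratio of coordinates, while sums, products and sums of squares pick up factors of 4 or 16.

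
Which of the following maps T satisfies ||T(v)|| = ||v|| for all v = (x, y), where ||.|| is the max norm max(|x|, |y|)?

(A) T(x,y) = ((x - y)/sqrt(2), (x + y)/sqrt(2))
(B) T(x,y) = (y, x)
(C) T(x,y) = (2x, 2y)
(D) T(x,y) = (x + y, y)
B

A transformation preserves a norm if ||T(v)|| = ||v|| for every v; a single vector where the norm changes rules an option out.

(A) T(x,y) = ((x - y)/sqrt(2), (x + y)/sqrt(2)): v = (1, 0) has norm max(|1|, |0|) = 1, but T(v) = (sqrt(2)/2, sqrt(2)/2) has norm sqrt(2)/2 -- not preserved.
(B) T(x,y) = (y, x): preserves the norm -- it only permutes the coordinates and/or flips signs, which leaves max(|x|, |y|) unchanged.
(C) T(x,y) = (2x, 2y): v = (1, 0) has norm max(|1|, |0|) = 1, but T(v) = (2, 0) has norm 2 -- not preserved.
(D) T(x,y) = (x + y, y): v = (1, 1) has norm max(|1|, |1|) = 1, but T(v) = (2, 1) has norm 2 -- not preserved.

Therefore the answer is (B).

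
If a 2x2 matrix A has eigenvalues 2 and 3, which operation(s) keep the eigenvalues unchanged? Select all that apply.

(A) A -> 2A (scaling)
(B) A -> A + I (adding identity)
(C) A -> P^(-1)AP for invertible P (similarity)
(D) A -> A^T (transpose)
C and D

Eigenvalues are preserved by:
1. Similarity transformations: A -> P^(-1)AP (same characteristic polynomial)
2. Transpose: A^T has the same eigenvalues as A

Eigenvalues are NOT preserved by:
- Adding identity: eigenvalues become 2+1, 3+1
- Scaling: eigenvalues become 4, 6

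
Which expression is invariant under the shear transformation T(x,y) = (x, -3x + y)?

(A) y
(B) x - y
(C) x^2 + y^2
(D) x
D

Under the shear T(x,y) = (x, -3x + y):
Substitute the transformed coordinates into each option and compare with the original:
(A) y  ->  (-3x + y) = -3x + y   [differs from y: not invariant]
(B) x - y  ->  (x) - (-3x + y) = 4x - y   [differs from x - y: not invariant]
(C) x^2 + y^2  ->  (x)^2 + (-3x + y)^2 = 10x^2 - 6xy + y^2   [differs from x^2 + y^2: not invariant]
(D) x  ->  (x) = x   [equals x: invariant]

Only option (D), x, is unchanged by the transformation.
A vertical shear moves points parallel to the y-axis, so the x-coordinate (and any function of x alone) is unchanged.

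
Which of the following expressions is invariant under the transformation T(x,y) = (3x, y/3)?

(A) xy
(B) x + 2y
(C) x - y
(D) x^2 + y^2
A

An expression E(x,y) is invariant under T if E(T(x,y)) = E(x,y). Here T(x,y) = (3x, y/3).
Substitute the transformed coordinates into each option and compare with the original:
(A) xy  ->  (3x)(y/3) = xy   [equals xy: invariant]
(B) x + 2y  ->  (3x) + 2(y/3) = 3x + 2y/3   [differs from x + 2y: not invariant]
(C) x - y  ->  (3x) - (y/3) = 3x - y/3   [differs from x - y: not invariant]
(D) x^2 + y^2  ->  (3x)^2 + (y/3)^2 = 9x^2 + y^2/9   [differs from x^2 + y^2: not invariant]

Only option (A), xy, is unchanged by the transformation.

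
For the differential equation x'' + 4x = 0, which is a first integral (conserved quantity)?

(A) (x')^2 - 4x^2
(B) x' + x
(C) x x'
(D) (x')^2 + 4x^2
D

A first integral I satisfies dI/dt = 0 along every solution. Differentiate each option and use the equation of motion:
(A) d/dt[(x')^2 - 4x^2] = 2x'x'' - 8x x' = -16x x', not identically 0
(B) d/dt[x' + x] = x'' + x' = -4x + x', not identically 0
(C) d/dt[x x'] = (x')^2 + x x'' = (x')^2 - 4x^2, not identically 0
(D) d/dt[(x')^2 + 4x^2] = 2x'x'' + 8x x' = 2x'(-4x) + 8x x' = 0

Only (D) has zero time-derivative. So the energy-like quantity (x')^2 + 4x^2 is the first integral.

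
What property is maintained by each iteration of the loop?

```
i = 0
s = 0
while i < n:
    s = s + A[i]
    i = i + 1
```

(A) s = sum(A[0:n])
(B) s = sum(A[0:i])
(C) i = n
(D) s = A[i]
B

A loop invariant must hold before the first iteration and be re-established by every execution of the body.

(B) s = sum(A[0:i]): Initially i = 0 and s = 0 = sum of the empty slice A[0:0]. If s = sum(A[0:i]) holds at the top of an iteration, the body sets s to sum(A[0:i]) + A[i] = sum(A[0:i+1]) and then i to i+1, so s = sum(A[0:i]) holds again. At exit i = n, giving s = sum(A[0:n]).

The other options fail:
(A) s = sum(A[0:n]): false before the loop (s = 0, not the full sum) -- it only becomes true at exit.
(C) i = n: false initially (i = 0); it is the exit condition, not an invariant.
(D) s = A[i]: after the first iteration s = A[0] but i = 1, so s = A[i] compares s with the wrong element (and fails in general).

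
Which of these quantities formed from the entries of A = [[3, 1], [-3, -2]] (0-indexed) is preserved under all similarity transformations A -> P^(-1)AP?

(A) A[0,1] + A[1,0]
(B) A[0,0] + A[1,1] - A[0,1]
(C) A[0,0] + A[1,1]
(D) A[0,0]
C

A[0,0] + A[1,1] is the trace of A. By the cyclic property of the trace, tr(P^(-1)AP) = tr(APP^(-1)) = tr(A), so it is the same for every matrix similar to A.

The other combinations are not similarity invariants. For example, take P = [[1, 1], [1, 2]] (det P = 1), so P^(-1) = [[2, -1], [-1, 1]] and
B = P^(-1)AP = [[13, 17], [-9, -12]].
Evaluating each option on A and on B:
(A) A[0,1] + A[1,0]: -2 for A, 8 for B -> changes
(B) A[0,0] + A[1,1] - A[0,1]: 0 for A, -16 for B -> changes
(C) A[0,0] + A[1,1]: 1 for A, 1 for B -> unchanged
(D) A[0,0]: 3 for A, 13 for B -> changes

Only (C) A[0,0] + A[1,1] = 1 survives (and it does so for every P, not just this one), so it is the invariant.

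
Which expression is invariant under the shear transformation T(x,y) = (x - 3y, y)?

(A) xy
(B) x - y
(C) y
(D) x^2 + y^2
C

Under the shear T(x,y) = (x - 3y, y):
Substitute the transformed coordinates into each option and compare with the original:
(A) xy  ->  (x - 3y)(y) = xy - 3y^2   [differs from xy: not invariant]
(B) x - y  ->  (x - 3y) - (y) = x - 4y   [differs from x - y: not invariant]
(C) y  ->  (y) = y   [equals y: invariant]
(D) x^2 + y^2  ->  (x - 3y)^2 + (y)^2 = x^2 - 6xy + 10y^2   [differs from x^2 + y^2: not invariant]

Only option (C), y, is unchanged by the transformation.
A horizontal shear moves points parallel to the x-axis, so the y-coordinate (and any function of y alone) is unchanged.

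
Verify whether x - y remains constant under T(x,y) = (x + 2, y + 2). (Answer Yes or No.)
Yes

Substitute T(x,y) = (x + 2, y + 2) into the expression and compare with the original.

Original: x - y
After applying T: (x + 2) - (y + 2) = x - y

This is identical to the original x - y, so the expression is invariant.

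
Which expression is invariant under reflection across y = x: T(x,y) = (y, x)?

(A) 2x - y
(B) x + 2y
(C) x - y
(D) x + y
D

The map is reflection across y = x: T(x,y) = (y, x).
Substitute the transformed coordinates into each option and compare with the original:
(A) 2x - y  ->  2(y) - (x) = -x + 2y   [differs from 2x - y: not invariant]
(B) x + 2y  ->  (y) + 2(x) = 2x + y   [differs from x + 2y: not invariant]
(C) x - y  ->  (y) - (x) = -x + y   [differs from x - y: not invariant]
(D) x + y  ->  (y) + (x) = x + y   [equals x + y: invariant]

Only option (D), x + y, is unchanged by the transformation.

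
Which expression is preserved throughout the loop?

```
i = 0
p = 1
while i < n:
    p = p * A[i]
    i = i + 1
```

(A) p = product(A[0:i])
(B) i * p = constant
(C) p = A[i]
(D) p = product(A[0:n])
A

A loop invariant must hold before the first iteration and be re-established by every execution of the body.

(A) p = product(A[0:i]): Initially i = 0 and p = 1 = product of the empty slice A[0:0]. If p = product(A[0:i]) holds at the top of an iteration, the body sets p to product(A[0:i]) * A[i] = product(A[0:i+1]) and then i to i+1, so the property is restored. At exit i = n, giving p = product(A[0:n]).

The other options fail:
(B) i * p = constant: initially i * p = 0, but after one iteration it is 1 * A[0], which is nonzero in general.
(C) p = A[i]: after the first iteration p = A[0] but i = 1; in general p is a product of several elements, not a single one.
(D) p = product(A[0:n]): false before the loop (p = 1, not the full product) -- it only becomes true at exit.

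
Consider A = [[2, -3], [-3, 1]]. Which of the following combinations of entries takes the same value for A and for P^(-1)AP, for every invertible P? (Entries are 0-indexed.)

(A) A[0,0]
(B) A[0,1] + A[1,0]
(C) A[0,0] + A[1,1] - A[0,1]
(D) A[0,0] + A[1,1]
D

A[0,0] + A[1,1] is the trace of A. By the cyclic property of the trace, tr(P^(-1)AP) = tr(APP^(-1)) = tr(A), so it is the same for every matrix similar to A.

The other combinations are not similarity invariants. For example, take P = [[2, 1], [1, 1]] (det P = 1), so P^(-1) = [[1, -1], [-1, 2]] and
B = P^(-1)AP = [[6, 1], [-11, -3]].
Evaluating each option on A and on B:
(A) A[0,0]: 2 for A, 6 for B -> changes
(B) A[0,1] + A[1,0]: -6 for A, -10 for B -> changes
(C) A[0,0] + A[1,1] - A[0,1]: 6 for A, 2 for B -> changes
(D) A[0,0] + A[1,1]: 3 for A, 3 for B -> unchanged

Only (D) A[0,0] + A[1,1] = 3 survives (and it does so for every P, not just this one), so it is the invariant.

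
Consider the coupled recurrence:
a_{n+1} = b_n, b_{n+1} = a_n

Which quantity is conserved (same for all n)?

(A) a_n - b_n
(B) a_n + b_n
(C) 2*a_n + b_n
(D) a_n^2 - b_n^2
B

Replace a_n by a_{n+1} = b_n and b_n by b_{n+1} = a_n in each option and simplify:
(A) a_n - b_n  ->  (b_n) - (a_n) = -a_n + b_n   [not conserved]
(B) a_n + b_n  ->  (b_n) + (a_n) = a_n + b_n   [conserved]
(C) 2*a_n + b_n  ->  2*(b_n) + (a_n) = a_n + 2*b_n   [not conserved]
(D) a_n^2 - b_n^2  ->  (b_n)^2 - (a_n)^2 = -a_n^2 + b_n^2   [not conserved]

Only (B) a_n + b_n returns to itself after one step, so it is the conserved quantity.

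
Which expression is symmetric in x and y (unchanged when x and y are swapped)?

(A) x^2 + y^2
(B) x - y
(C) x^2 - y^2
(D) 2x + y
A

A symmetric expression is unchanged when the variables are permuted; here the transformation to test is the swap (x, y) -> (y, x).
Substitute the transformed coordinates into each option and compare with the original:
(A) x^2 + y^2  ->  (y)^2 + (x)^2 = x^2 + y^2   [equals x^2 + y^2: invariant]
(B) x - y  ->  (y) - (x) = -x + y   [differs from x - y: not invariant]
(C) x^2 - y^2  ->  (y)^2 - (x)^2 = -x^2 + y^2   [differs from x^2 - y^2: not invariant]
(D) 2x + y  ->  2(y) + (x) = x + 2y   [differs from 2x + y: not invariant]

Only option (A), x^2 + y^2, is unchanged by the transformation.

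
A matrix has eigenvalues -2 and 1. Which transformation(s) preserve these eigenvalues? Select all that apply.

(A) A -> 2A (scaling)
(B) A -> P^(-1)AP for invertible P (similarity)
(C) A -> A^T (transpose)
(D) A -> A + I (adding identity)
B and C

Eigenvalues are preserved by:
1. Similarity transformations: A -> P^(-1)AP (same characteristic polynomial)
2. Transpose: A^T has the same eigenvalues as A

Eigenvalues are NOT preserved by:
- Adding identity: eigenvalues become -2+1, 1+1
- Scaling: eigenvalues become -4, 2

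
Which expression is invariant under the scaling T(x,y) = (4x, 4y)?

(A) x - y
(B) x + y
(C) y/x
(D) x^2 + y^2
C

Under the uniform scaling T(x,y) = (4x, 4y):
Substitute the transformed coordinates into each option and compare with the original:
(A) x - y  ->  (4x) - (4y) = 4x - 4y   [differs from x - y: not invariant]
(B) x + y  ->  (4x) + (4y) = 4x + 4y   [differs from x + y: not invariant]
(C) y/x  ->  (4y)/(4x) = y/x   [equals y/x: invariant]
(D) x^2 + y^2  ->  (4x)^2 + (4y)^2 = 16x^2 + 16y^2   [differs from x^2 + y^2: not invariant]

Only option (C), y/x, is unchanged by the transformation.
The common factor 4 cancels in a ratio of coordinates, while sums, products and sums of squares pick up factors of 4 or 16.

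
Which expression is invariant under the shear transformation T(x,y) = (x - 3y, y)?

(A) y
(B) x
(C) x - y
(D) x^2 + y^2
A

Under the shear T(x,y) = (x - 3y, y):
Substitute the transformed coordinates into each option and compare with the original:
(A) y  ->  (y) = y   [equals y: invariant]
(B) x  ->  (x - 3y) = x - 3y   [differs from x: not invariant]
(C) x - y  ->  (x - 3y) - (y) = x - 4y   [differs from x - y: not invariant]
(D) x^2 + y^2  ->  (x - 3y)^2 + (y)^2 = x^2 - 6xy + 10y^2   [differs from x^2 + y^2: not invariant]

Only option (A), y, is unchanged by the transformation.
A horizontal shear moves points parallel to the x-axis, so the y-coordinate (and any function of y alone) is unchanged.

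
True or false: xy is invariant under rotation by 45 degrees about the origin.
False

Applying rotation by 45 degrees: x' = x*cos(45 degrees) - y*sin(45 degrees) = sqrt(2)x/2 - sqrt(2)y/2, y' = x*sin(45 degrees) + y*cos(45 degrees) = sqrt(2)x/2 + sqrt(2)y/2

Substituting into xy:
(sqrt(2)x/2 - sqrt(2)y/2)(sqrt(2)x/2 + sqrt(2)y/2)
= x^2/2 - y^2/2

This differs from the original expression xy, so it is NOT invariant.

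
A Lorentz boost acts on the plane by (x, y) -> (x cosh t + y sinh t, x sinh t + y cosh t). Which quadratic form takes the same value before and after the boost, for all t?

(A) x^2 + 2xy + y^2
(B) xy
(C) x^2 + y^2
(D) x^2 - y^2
D

Write x' = x cosh t + y sinh t, y' = x sinh t + y cosh t and substitute into each option:
(A) x^2 + 2xy + y^2: (x' + y')^2 with x' + y' = (x + y)(cosh t + sinh t) = (x + y)e^t, so it becomes (x + y)^2 e^(2t)   [not invariant for t != 0]
(B) xy: (x cosh t + y sinh t)(x sinh t + y cosh t) = xy(cosh^2 t + sinh^2 t) + (x^2 + y^2) sinh t cosh t = xy cosh 2t + (x^2 + y^2)(sinh 2t)/2   [not invariant for t != 0]
(C) x^2 + y^2: (x cosh t + y sinh t)^2 + (x sinh t + y cosh t)^2 = (x^2 + y^2)(cosh^2 t + sinh^2 t) + 4xy sinh t cosh t = (x^2 + y^2) cosh 2t + 2xy sinh 2t   [not invariant for t != 0]
(D) x^2 - y^2: (x cosh t + y sinh t)^2 - (x sinh t + y cosh t)^2 = x^2(cosh^2 t - sinh^2 t) + 2xy(cosh t sinh t - sinh t cosh t) + y^2(sinh^2 t - cosh^2 t) = x^2 - y^2   [invariant, using cosh^2 t - sinh^2 t = 1]

Only (D) x^2 - y^2 is unchanged; it is the Minkowski form preserved by Lorentz boosts, just as x^2 + y^2 is preserved by ordinary rotations.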